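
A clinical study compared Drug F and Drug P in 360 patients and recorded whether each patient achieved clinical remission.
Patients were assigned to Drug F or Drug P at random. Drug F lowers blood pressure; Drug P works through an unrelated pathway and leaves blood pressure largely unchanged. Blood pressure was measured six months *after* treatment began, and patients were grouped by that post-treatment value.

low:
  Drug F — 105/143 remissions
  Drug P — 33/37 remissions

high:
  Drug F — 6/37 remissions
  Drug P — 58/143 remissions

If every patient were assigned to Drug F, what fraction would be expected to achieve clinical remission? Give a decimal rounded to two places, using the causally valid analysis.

0.62

The distribution of blood pressure is itself part of what the drug does — it is an intermediate outcome. Holding it fixed would remove that part of the effect; the total effect is the pooled difference.
So P(outcome | do(Drug F)) is just the pooled rate for Drug F: 111/180 = 0.617.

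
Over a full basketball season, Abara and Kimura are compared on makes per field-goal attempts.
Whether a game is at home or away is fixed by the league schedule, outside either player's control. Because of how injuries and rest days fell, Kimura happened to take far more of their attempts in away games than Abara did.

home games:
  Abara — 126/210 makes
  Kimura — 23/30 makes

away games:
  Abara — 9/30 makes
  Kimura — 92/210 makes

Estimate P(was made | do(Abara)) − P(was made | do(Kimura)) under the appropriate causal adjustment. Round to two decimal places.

Nothing the player does changes game venue; the imbalance is an allocation artefact. With game venue also predicting the outcome, the pooled figure is confounded, and the within-stratum comparison is the causal one.
Adjusting over the population distribution of game venue: 0.500·(0.600−0.767) + 0.500·(0.300−0.438) = -0.152.

-0.15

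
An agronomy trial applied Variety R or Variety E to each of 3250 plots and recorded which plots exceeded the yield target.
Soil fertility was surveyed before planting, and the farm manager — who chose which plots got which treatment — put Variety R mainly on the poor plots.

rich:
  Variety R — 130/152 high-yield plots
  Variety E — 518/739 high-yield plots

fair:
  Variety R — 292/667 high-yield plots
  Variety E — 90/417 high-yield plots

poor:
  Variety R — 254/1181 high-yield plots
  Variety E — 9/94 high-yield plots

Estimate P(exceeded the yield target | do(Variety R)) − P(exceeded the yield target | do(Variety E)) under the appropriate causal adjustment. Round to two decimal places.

Since soil fertility is a pre-existing factor (not a product of the variety) and it affects the outcome on its own, it is a confounder. The stratified rates, not the pooled rate, identify the causal effect.
Adjusting over the population distribution of soil fertility: 0.274·(0.855−0.701) + 0.334·(0.438−0.216) + 0.392·(0.215−0.096) = +0.163.

+0.16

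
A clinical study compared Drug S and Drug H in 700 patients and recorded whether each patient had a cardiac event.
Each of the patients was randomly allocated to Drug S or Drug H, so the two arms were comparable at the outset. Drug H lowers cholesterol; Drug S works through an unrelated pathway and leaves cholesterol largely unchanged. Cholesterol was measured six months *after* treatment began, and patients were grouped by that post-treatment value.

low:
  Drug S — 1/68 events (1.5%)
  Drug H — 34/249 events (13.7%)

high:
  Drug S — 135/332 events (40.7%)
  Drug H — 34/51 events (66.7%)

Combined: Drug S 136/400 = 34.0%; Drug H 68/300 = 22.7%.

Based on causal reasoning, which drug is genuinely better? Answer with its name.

Drug H

Within every cholesterol level Drug S has the lower rate, yet pooled Drug H does — Simpson's reversal.
Cholesterol is downstream of the drug. One should not condition on a consequence of treatment, so the overall rates are the right comparison.
Pooled: Drug S 34.0% vs Drug H 22.7%; Drug H is lower overall.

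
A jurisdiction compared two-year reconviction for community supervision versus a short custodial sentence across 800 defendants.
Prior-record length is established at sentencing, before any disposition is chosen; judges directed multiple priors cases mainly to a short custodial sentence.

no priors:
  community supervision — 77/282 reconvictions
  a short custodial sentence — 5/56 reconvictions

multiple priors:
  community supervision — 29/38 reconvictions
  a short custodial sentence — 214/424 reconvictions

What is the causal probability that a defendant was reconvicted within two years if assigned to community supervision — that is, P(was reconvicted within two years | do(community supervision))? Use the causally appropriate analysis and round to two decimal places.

The imbalance in prior-record length arose from how defendants were allocated, not from anything the disposition did; and prior-record length independently affects the outcome. The pooled gap is confounded — condition on prior-record length.
Standardising community supervision to the population prior-record length mix: 0.422·77/282 + 0.578·29/38 = 0.556.

0.56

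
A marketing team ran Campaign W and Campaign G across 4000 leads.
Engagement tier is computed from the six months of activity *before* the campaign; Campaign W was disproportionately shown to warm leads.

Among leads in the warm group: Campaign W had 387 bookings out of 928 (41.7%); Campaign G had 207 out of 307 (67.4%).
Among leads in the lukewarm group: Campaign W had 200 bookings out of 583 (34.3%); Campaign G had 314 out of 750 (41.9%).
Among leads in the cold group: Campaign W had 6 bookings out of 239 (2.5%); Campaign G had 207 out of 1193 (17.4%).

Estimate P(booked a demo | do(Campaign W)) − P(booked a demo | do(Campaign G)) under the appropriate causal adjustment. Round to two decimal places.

Engagement tier is set before the campaign has any effect — it is not caused by the campaign — and it independently drives the outcome. That makes it a confounder, so the causal comparison is within engagement tier levels.
Adjusting over the population distribution of engagement tier: 0.309·(0.417−0.674) + 0.333·(0.343−0.419) + 0.358·(0.025−0.174) = -0.158.

-0.16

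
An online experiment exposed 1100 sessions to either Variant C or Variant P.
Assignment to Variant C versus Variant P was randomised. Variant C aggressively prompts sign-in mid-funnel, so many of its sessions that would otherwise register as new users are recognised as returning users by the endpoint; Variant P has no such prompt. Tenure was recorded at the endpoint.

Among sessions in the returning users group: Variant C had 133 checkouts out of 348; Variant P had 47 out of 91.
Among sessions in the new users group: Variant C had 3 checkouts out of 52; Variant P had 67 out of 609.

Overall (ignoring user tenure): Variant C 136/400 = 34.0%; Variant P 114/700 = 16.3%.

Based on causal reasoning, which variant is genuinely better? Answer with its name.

Stratifying would compare variants among sessions the variants themselves sorted into user tenure groups — a form of selection on an intermediate. The unconditioned pooled rates give the total causal effect.
Pooled: Variant C 34.0% vs Variant P 16.3%; Variant C is higher overall.

Variant C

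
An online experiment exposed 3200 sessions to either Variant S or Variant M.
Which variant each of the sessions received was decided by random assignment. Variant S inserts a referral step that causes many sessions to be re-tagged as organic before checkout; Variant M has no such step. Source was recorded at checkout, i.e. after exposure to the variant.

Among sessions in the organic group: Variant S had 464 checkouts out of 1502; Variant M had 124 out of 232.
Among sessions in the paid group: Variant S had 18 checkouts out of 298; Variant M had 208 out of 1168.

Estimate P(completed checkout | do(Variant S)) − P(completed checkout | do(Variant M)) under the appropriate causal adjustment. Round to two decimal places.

+0.03

The traffic source-specific comparison favours Variant M throughout, but the pooled figures favour Variant S. The question is whether to condition on traffic source.
Because the variant influences traffic source, traffic source is a post-treatment mediator, not a confounder. Stratifying on it would bias the estimate; the causal effect is the crude pooled difference.
The causal difference is the pooled difference: 0.268 − 0.237 = +0.031.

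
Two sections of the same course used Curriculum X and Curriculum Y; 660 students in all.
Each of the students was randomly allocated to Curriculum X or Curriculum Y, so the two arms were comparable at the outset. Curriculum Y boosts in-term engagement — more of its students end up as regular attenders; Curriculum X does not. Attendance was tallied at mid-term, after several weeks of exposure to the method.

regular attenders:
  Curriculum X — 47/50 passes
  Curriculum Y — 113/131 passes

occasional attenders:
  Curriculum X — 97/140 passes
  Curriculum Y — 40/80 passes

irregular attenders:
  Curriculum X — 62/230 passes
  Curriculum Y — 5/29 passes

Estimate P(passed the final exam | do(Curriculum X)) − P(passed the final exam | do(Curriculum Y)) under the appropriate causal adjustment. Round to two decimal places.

-0.17

The stratified and pooled comparisons disagree (Curriculum X wins within each mid-term attendance; Curriculum Y wins overall), so the answer turns on the causal role of mid-term attendance.
Mid-term attendance here is a post-treatment variable shaped by the teaching method; conditioning on it would introduce bias rather than remove it. The overall comparison is the causal one.
The causal difference is the pooled difference: 0.490 − 0.658 = -0.168.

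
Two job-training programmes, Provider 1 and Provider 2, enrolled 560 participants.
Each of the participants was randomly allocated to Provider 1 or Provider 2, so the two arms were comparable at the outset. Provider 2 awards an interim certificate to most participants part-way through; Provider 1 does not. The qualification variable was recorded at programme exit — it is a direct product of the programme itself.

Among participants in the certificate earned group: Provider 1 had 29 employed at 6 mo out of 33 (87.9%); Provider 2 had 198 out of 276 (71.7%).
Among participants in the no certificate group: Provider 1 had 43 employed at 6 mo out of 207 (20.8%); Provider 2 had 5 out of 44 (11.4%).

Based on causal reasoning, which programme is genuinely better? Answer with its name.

Within every qualification attained during the programme level Provider 1 has the higher rate, yet pooled Provider 2 does — Simpson's reversal.
Qualification attained during the programme here is a post-treatment variable shaped by the programme; conditioning on it would introduce bias rather than remove it. The overall comparison is the causal one.
Pooled: Provider 1 30.0% vs Provider 2 63.4%; Provider 2 is higher overall.

Provider 2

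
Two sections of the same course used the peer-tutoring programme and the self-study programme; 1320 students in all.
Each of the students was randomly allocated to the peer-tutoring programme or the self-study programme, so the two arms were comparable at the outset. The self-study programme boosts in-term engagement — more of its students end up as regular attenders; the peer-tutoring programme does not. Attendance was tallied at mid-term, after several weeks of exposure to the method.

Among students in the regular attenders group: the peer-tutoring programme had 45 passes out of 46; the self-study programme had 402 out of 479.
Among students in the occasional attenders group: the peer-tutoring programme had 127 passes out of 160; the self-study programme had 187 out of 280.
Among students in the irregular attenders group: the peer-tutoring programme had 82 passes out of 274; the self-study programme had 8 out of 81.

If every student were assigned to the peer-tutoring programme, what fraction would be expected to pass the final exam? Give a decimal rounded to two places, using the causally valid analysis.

0.53

Within every mid-term attendance level the peer-tutoring programme has the higher rate, yet pooled the self-study programme does — Simpson's reversal.
The distribution of mid-term attendance is itself part of what the teaching method does — it is an intermediate outcome. Holding it fixed would remove that part of the effect; the total effect is the pooled difference.
So P(outcome | do(the peer-tutoring programme)) is just the pooled rate for the peer-tutoring programme: 254/480 = 0.529.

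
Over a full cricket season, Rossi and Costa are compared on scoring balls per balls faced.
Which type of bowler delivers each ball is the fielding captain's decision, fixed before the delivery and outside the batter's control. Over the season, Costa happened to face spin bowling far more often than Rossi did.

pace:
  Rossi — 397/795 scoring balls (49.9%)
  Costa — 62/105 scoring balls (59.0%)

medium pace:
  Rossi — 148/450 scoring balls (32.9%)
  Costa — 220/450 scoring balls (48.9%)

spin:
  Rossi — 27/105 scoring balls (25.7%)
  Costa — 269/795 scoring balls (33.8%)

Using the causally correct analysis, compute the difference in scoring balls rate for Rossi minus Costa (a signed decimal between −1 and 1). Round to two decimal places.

-0.11

Bowling type differs across players for reasons unrelated to any effect of the player itself, and it separately predicts the outcome — a classic confounder. We must compare within bowling type levels.
Adjusting over the population distribution of bowling type: 0.333·(0.499−0.590) + 0.333·(0.329−0.489) + 0.333·(0.257−0.338) = -0.111.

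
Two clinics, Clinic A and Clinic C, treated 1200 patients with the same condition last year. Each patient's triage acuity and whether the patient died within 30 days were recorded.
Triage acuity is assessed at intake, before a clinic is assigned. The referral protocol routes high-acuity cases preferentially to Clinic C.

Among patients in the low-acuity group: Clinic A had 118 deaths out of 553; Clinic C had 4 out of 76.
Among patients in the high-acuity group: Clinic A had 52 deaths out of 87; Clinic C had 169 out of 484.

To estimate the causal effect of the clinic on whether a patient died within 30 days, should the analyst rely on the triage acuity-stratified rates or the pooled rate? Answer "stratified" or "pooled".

Clinic C is lower inside every triage acuity stratum but Clinic A is lower in aggregate. Whether to stratify depends on how triage acuity relates to the clinic.
The imbalance in triage acuity arose from how patients were allocated, not from anything the clinic did; and triage acuity independently affects the outcome. The pooled gap is confounded — condition on triage acuity.
Within each level — low-acuity: 21.3% vs 5.3%; high-acuity: 59.8% vs 34.9% — Clinic C is lower every time.

stratified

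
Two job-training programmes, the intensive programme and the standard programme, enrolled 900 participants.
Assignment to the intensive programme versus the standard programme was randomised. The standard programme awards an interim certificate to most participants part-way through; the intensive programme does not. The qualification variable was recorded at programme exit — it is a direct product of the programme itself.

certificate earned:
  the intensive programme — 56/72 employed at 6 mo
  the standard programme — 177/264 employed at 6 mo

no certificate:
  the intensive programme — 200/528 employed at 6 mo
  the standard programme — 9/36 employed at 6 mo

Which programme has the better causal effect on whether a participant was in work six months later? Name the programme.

The stratified and pooled comparisons disagree (the intensive programme wins within each qualification attained during the programme; the standard programme wins overall), so the answer turns on the causal role of qualification attained during the programme.
The distribution of qualification attained during the programme is itself part of what the programme does — it is an intermediate outcome. Holding it fixed would remove that part of the effect; the total effect is the pooled difference.
Pooled: the intensive programme 42.7% vs the standard programme 62.0%; the standard programme is higher overall.

the standard programme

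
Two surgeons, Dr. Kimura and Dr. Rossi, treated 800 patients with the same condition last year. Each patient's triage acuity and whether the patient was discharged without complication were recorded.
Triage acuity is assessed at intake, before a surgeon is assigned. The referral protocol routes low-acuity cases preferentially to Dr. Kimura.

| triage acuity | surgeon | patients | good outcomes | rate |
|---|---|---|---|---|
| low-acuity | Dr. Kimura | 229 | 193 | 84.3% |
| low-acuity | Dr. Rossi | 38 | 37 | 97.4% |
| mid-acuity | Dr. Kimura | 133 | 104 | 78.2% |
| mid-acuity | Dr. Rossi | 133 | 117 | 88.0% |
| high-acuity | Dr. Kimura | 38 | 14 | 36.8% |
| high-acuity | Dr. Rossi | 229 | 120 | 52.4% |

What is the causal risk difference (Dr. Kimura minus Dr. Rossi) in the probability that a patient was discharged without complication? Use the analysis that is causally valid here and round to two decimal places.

-0.13

Here triage acuity is a common cause — it drives both which surgeon a case falls under and the outcome. The crude comparison mixes populations; the stratum-specific rates are the causally relevant ones.
Adjusting over the population distribution of triage acuity: 0.334·(0.843−0.974) + 0.333·(0.782−0.880) + 0.334·(0.368−0.524) = -0.128.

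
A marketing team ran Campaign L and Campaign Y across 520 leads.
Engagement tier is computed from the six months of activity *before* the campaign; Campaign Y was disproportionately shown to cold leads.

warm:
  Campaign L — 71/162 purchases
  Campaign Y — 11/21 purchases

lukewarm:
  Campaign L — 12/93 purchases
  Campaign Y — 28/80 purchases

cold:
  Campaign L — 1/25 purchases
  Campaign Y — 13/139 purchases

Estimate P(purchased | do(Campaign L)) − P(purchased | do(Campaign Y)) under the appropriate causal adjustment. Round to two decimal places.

-0.12

The imbalance in engagement tier arose from how leads were allocated, not from anything the campaign did; and engagement tier independently affects the outcome. The pooled gap is confounded — condition on engagement tier.
Adjusting over the population distribution of engagement tier: 0.352·(0.438−0.524) + 0.333·(0.129−0.350) + 0.315·(0.040−0.094) = -0.120.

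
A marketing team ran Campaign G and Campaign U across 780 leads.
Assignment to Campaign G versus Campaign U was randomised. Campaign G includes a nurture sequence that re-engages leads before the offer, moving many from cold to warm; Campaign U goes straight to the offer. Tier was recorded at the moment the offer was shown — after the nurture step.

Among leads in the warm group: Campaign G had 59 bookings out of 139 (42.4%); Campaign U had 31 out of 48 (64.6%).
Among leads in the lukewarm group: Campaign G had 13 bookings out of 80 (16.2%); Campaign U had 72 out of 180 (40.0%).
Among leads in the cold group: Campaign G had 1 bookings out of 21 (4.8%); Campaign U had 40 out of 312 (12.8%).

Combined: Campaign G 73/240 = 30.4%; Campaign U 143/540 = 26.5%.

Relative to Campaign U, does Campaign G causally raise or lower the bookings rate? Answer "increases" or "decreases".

increases

The engagement tier-specific comparison favours Campaign U throughout, but the pooled figures favour Campaign G. The question is whether to condition on engagement tier.
Engagement tier is recorded after the campaign and is itself shifted by it — it sits on the causal path from campaign to outcome. Conditioning on a mediator would strip out part of the effect we want; the pooled comparison gives the total causal effect.
Pooled: Campaign G 30.4% vs Campaign U 26.5%; Campaign G is higher overall.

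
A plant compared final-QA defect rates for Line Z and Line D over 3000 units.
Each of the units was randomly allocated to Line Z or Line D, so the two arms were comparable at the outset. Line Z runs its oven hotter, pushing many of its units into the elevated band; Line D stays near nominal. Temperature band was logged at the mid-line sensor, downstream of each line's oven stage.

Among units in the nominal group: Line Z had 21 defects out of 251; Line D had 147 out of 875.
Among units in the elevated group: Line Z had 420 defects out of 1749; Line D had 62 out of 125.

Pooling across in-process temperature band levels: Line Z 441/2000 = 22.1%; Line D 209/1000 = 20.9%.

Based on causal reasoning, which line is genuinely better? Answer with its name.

Because the line influences in-process temperature band, in-process temperature band is a post-treatment mediator, not a confounder. Stratifying on it would bias the estimate; the causal effect is the crude pooled difference.
Pooled: Line Z 22.1% vs Line D 20.9%; Line D is lower overall.

Line D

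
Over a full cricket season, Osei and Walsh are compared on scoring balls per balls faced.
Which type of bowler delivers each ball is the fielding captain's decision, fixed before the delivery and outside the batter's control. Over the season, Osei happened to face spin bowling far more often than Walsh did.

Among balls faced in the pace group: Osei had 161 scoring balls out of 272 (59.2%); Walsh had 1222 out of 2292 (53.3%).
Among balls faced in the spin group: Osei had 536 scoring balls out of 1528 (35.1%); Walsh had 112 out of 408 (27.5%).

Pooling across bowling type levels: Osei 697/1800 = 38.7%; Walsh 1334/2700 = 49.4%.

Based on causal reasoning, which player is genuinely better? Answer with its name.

Osei

The stratified and pooled comparisons disagree (Osei wins within each bowling type; Walsh wins overall), so the answer turns on the causal role of bowling type.
Bowling type satisfies the back-door criterion: it is not a descendant of the player, and it blocks the spurious path from player to outcome. Adjusting for it (i.e., using the within-bowling type rates) gives the causal effect.
Within each level — pace: 59.2% vs 53.3%; spin: 35.1% vs 27.5% — Osei is higher every time.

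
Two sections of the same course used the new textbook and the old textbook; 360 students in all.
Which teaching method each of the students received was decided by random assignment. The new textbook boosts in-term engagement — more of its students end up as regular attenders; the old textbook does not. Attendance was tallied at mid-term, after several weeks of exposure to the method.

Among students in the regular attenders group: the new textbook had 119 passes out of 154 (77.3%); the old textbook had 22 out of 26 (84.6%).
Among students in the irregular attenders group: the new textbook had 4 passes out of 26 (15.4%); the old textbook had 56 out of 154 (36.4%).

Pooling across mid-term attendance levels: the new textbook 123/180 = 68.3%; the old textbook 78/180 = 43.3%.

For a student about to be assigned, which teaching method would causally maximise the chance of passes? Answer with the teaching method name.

the new textbook

Because the teaching method influences mid-term attendance, mid-term attendance is a post-treatment mediator, not a confounder. Stratifying on it would bias the estimate; the causal effect is the crude pooled difference.
Pooled: the new textbook 68.3% vs the old textbook 43.3%; the new textbook is higher overall.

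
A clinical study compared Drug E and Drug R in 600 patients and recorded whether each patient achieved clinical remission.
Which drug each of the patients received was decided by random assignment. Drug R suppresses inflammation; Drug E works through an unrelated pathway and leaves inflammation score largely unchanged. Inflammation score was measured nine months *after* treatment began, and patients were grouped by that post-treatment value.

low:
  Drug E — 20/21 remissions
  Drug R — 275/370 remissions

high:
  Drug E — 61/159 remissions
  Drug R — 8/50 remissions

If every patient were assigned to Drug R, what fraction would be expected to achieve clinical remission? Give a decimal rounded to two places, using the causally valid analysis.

0.67

Within every inflammation score level Drug E has the higher rate, yet pooled Drug R does — Simpson's reversal.
Inflammation score here is a post-treatment variable shaped by the drug; conditioning on it would introduce bias rather than remove it. The overall comparison is the causal one.
So P(outcome | do(Drug R)) is just the pooled rate for Drug R: 283/420 = 0.674.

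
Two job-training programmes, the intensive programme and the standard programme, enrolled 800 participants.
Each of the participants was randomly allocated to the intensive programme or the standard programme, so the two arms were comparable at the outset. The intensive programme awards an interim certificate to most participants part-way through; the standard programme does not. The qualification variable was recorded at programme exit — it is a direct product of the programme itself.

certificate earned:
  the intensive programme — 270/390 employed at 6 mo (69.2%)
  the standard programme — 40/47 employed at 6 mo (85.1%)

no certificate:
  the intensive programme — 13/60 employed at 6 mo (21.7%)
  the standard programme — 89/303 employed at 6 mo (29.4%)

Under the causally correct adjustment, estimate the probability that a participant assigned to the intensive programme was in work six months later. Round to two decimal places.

Stratifying would compare programmes among participants the programmes themselves sorted into qualification attained during the programme groups — a form of selection on an intermediate. The unconditioned pooled rates give the total causal effect.
So P(outcome | do(the intensive programme)) is just the pooled rate for the intensive programme: 283/450 = 0.629.

0.63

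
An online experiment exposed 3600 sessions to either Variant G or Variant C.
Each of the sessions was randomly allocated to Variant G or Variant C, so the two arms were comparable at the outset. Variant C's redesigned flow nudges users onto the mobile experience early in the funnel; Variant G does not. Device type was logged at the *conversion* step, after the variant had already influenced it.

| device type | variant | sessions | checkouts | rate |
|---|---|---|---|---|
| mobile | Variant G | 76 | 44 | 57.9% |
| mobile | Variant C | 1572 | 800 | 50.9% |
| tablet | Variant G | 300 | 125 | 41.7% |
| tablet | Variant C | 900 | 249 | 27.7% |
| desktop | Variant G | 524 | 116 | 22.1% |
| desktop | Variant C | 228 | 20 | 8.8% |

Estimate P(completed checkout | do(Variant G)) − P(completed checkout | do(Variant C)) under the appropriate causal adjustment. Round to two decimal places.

Because the variant influences device type, device type is a post-treatment mediator, not a confounder. Stratifying on it would bias the estimate; the causal effect is the crude pooled difference.
The causal difference is the pooled difference: 0.317 − 0.396 = -0.079.

-0.08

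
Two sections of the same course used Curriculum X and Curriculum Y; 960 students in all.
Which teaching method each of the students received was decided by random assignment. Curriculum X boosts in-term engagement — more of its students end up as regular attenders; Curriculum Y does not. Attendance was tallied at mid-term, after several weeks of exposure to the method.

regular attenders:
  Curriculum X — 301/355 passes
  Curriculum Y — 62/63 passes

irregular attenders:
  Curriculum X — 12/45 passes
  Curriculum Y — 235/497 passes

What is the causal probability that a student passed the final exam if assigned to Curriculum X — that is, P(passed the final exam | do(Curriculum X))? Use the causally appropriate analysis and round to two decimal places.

Within every mid-term attendance level Curriculum Y has the higher rate, yet pooled Curriculum X does — Simpson's reversal.
Because the teaching method influences mid-term attendance, mid-term attendance is a post-treatment mediator, not a confounder. Stratifying on it would bias the estimate; the causal effect is the crude pooled difference.
So P(outcome | do(Curriculum X)) is just the pooled rate for Curriculum X: 313/400 = 0.782.

0.78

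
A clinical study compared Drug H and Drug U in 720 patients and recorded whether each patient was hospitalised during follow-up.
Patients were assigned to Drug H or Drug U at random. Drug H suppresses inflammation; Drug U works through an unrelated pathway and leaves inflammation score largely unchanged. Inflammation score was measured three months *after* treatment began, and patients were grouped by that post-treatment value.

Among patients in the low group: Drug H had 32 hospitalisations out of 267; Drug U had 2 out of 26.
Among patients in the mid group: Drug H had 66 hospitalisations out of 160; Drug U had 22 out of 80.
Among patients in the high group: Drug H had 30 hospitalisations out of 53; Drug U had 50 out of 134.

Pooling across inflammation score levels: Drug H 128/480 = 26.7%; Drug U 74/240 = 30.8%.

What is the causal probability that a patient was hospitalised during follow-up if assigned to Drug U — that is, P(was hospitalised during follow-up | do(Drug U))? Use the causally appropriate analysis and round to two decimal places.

Inflammation score here is a post-treatment variable shaped by the drug; conditioning on it would introduce bias rather than remove it. The overall comparison is the causal one.
So P(outcome | do(Drug U)) is just the pooled rate for Drug U: 74/240 = 0.308.

0.31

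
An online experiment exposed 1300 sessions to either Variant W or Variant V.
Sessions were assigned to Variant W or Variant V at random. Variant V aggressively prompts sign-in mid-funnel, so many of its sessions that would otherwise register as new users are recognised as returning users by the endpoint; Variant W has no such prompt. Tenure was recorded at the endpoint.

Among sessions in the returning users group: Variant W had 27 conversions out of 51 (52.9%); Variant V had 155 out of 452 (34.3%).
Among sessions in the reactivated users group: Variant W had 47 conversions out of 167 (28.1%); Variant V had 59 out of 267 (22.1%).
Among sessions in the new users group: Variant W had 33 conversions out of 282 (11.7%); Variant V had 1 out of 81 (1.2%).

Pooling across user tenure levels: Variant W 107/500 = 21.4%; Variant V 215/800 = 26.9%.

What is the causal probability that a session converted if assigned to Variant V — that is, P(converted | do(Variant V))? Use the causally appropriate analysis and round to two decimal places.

Stratifying would compare variants among sessions the variants themselves sorted into user tenure groups — a form of selection on an intermediate. The unconditioned pooled rates give the total causal effect.
So P(outcome | do(Variant V)) is just the pooled rate for Variant V: 215/800 = 0.269.

0.27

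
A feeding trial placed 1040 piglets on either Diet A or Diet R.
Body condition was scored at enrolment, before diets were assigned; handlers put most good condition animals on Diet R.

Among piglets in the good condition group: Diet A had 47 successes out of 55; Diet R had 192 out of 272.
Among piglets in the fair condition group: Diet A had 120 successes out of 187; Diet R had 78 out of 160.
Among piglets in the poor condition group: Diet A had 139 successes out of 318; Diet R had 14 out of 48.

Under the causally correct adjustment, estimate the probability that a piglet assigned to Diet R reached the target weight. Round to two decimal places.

The starting body condition-specific comparison favours Diet A throughout, but the pooled figures favour Diet R. The question is whether to condition on starting body condition.
Starting body condition differs across diets for reasons unrelated to any effect of the diet itself, and it separately predicts the outcome — a classic confounder. We must compare within starting body condition levels.
Standardising Diet R to the population starting body condition mix: 0.314·192/272 + 0.334·78/160 + 0.352·14/48 = 0.487.

0.49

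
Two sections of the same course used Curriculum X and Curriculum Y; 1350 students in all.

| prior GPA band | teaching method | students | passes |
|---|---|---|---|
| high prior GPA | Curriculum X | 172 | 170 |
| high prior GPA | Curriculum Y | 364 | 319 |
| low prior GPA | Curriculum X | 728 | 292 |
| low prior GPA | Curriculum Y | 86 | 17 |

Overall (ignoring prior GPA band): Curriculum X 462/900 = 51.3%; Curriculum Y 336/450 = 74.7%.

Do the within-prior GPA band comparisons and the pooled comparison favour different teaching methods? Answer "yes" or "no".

Within each prior GPA band level (high prior GPA 98.8% vs 87.6%; low prior GPA 40.1% vs 19.8%), Curriculum X has the higher rate every time. Pooled: 51.3% vs 74.7% — Curriculum Y has the higher rate overall. The two comparisons disagree.

yes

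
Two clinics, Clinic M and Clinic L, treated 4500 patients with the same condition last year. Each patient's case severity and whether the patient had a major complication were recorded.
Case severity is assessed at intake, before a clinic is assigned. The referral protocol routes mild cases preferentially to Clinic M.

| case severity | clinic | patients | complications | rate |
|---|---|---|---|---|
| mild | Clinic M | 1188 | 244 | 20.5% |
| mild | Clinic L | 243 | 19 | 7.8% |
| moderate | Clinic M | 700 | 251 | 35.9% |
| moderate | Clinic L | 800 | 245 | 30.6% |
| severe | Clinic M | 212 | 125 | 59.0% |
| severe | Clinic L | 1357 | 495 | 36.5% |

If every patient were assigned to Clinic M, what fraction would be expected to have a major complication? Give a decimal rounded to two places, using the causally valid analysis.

0.39

Case severity satisfies the back-door criterion: it is not a descendant of the clinic, and it blocks the spurious path from clinic to outcome. Adjusting for it (i.e., using the within-case severity rates) gives the causal effect.
Standardising Clinic M to the population case severity mix: 0.318·244/1188 + 0.333·251/700 + 0.349·125/212 = 0.390.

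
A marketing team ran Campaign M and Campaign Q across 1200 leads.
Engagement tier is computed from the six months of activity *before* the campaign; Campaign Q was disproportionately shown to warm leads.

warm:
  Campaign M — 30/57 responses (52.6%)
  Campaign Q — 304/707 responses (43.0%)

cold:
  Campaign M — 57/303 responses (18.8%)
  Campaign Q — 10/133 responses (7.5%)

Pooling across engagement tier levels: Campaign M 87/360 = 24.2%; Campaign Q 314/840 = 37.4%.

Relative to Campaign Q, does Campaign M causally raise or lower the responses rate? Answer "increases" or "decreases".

Since engagement tier is a pre-existing factor (not a product of the campaign) and it affects the outcome on its own, it is a confounder. The stratified rates, not the pooled rate, identify the causal effect.
Within each level — warm: 52.6% vs 43.0%; cold: 18.8% vs 7.5% — Campaign M is higher every time.

increases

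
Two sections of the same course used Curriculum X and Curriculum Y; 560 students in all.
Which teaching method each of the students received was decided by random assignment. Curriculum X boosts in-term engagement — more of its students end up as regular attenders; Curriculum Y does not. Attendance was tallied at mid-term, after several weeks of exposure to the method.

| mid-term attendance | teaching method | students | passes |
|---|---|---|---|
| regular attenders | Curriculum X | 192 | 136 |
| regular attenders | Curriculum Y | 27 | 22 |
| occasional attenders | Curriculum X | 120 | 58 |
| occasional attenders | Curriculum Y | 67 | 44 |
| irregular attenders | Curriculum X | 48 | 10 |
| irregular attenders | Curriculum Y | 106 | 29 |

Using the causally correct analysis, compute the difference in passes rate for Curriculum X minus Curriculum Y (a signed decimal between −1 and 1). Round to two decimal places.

The mid-term attendance-specific comparison favours Curriculum Y throughout, but the pooled figures favour Curriculum X. The question is whether to condition on mid-term attendance.
Because the teaching method influences mid-term attendance, mid-term attendance is a post-treatment mediator, not a confounder. Stratifying on it would bias the estimate; the causal effect is the crude pooled difference.
The causal difference is the pooled difference: 0.567 − 0.475 = +0.092.

+0.09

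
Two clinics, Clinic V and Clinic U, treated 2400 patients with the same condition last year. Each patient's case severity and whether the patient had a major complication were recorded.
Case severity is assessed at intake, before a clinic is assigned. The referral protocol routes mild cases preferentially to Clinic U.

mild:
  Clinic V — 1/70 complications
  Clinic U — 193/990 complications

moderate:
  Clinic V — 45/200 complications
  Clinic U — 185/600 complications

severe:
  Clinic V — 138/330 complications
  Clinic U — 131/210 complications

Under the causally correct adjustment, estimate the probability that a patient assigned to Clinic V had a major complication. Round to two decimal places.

Case severity differs across clinics for reasons unrelated to any effect of the clinic itself, and it separately predicts the outcome — a classic confounder. We must compare within case severity levels.
Standardising Clinic V to the population case severity mix: 0.442·1/70 + 0.333·45/200 + 0.225·138/330 = 0.175.

0.18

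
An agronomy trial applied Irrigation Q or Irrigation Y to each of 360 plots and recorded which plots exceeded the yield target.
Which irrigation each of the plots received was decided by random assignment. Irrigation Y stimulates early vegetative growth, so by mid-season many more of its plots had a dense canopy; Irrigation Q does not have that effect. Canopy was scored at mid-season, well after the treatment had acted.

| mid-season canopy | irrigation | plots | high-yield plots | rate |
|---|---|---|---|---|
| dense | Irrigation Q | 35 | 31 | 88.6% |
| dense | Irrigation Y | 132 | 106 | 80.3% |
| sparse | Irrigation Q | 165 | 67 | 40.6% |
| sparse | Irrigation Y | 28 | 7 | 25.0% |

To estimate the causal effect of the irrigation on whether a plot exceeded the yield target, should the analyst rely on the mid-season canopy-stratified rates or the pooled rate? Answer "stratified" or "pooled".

pooled

Within every mid-season canopy level Irrigation Q has the higher rate, yet pooled Irrigation Y does — Simpson's reversal.
The distribution of mid-season canopy is itself part of what the irrigation does — it is an intermediate outcome. Holding it fixed would remove that part of the effect; the total effect is the pooled difference.
Pooled: Irrigation Q 49.0% vs Irrigation Y 70.6%; Irrigation Y is higher overall.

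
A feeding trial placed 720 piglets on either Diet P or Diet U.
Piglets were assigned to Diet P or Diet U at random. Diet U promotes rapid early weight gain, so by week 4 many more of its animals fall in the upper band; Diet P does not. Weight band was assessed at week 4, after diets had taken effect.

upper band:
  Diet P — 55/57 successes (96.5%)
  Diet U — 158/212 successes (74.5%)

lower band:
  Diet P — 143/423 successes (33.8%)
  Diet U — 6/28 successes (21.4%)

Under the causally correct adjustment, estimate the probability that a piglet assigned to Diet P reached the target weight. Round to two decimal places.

The week-4 weight band-specific comparison favours Diet P throughout, but the pooled figures favour Diet U. The question is whether to condition on week-4 weight band.
Week-4 weight band is downstream of the diet. One should not condition on a consequence of treatment, so the overall rates are the right comparison.
So P(outcome | do(Diet P)) is just the pooled rate for Diet P: 198/480 = 0.412.

0.41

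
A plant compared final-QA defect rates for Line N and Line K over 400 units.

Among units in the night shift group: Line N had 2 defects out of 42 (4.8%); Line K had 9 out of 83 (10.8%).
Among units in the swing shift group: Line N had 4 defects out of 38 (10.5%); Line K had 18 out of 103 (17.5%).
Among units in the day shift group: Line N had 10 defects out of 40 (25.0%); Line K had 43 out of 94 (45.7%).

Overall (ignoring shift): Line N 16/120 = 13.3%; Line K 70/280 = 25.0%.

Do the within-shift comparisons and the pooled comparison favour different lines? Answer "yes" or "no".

no

Within each shift level (night shift 4.8% vs 10.8%; swing shift 10.5% vs 17.5%; day shift 25.0% vs 45.7%), Line N has the lower rate every time. Pooled: 13.3% vs 25.0% — Line N has the lower rate overall. They agree.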